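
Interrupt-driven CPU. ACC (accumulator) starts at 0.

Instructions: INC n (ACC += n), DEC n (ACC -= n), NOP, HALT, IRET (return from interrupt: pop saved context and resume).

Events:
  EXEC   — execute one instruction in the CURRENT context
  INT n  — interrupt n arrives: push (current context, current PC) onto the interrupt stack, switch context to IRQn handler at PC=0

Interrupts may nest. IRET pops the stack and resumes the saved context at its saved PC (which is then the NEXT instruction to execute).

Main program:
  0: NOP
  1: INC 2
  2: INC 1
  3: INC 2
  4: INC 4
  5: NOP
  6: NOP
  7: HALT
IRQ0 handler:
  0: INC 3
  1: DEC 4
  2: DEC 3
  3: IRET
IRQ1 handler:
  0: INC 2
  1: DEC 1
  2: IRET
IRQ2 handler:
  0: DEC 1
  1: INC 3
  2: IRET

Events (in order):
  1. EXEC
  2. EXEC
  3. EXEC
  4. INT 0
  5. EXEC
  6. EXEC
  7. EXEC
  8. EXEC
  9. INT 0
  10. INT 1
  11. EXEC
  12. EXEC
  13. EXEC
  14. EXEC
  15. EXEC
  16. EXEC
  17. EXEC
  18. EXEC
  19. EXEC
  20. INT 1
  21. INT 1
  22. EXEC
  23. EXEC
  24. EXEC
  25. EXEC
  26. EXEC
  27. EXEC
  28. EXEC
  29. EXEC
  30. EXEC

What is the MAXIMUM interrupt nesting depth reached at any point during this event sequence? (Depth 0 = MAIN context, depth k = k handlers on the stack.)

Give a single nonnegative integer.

Event 1 (EXEC): [MAIN] PC=0: NOP [depth=0]
Event 2 (EXEC): [MAIN] PC=1: INC 2 -> ACC=2 [depth=0]
Event 3 (EXEC): [MAIN] PC=2: INC 1 -> ACC=3 [depth=0]
Event 4 (INT 0): INT 0 arrives: push (MAIN, PC=3), enter IRQ0 at PC=0 (depth now 1) [depth=1]
Event 5 (EXEC): [IRQ0] PC=0: INC 3 -> ACC=6 [depth=1]
Event 6 (EXEC): [IRQ0] PC=1: DEC 4 -> ACC=2 [depth=1]
Event 7 (EXEC): [IRQ0] PC=2: DEC 3 -> ACC=-1 [depth=1]
Event 8 (EXEC): [IRQ0] PC=3: IRET -> resume MAIN at PC=3 (depth now 0) [depth=0]
Event 9 (INT 0): INT 0 arrives: push (MAIN, PC=3), enter IRQ0 at PC=0 (depth now 1) [depth=1]
Event 10 (INT 1): INT 1 arrives: push (IRQ0, PC=0), enter IRQ1 at PC=0 (depth now 2) [depth=2]
Event 11 (EXEC): [IRQ1] PC=0: INC 2 -> ACC=1 [depth=2]
Event 12 (EXEC): [IRQ1] PC=1: DEC 1 -> ACC=0 [depth=2]
Event 13 (EXEC): [IRQ1] PC=2: IRET -> resume IRQ0 at PC=0 (depth now 1) [depth=1]
Event 14 (EXEC): [IRQ0] PC=0: INC 3 -> ACC=3 [depth=1]
Event 15 (EXEC): [IRQ0] PC=1: DEC 4 -> ACC=-1 [depth=1]
Event 16 (EXEC): [IRQ0] PC=2: DEC 3 -> ACC=-4 [depth=1]
Event 17 (EXEC): [IRQ0] PC=3: IRET -> resume MAIN at PC=3 (depth now 0) [depth=0]
Event 18 (EXEC): [MAIN] PC=3: INC 2 -> ACC=-2 [depth=0]
Event 19 (EXEC): [MAIN] PC=4: INC 4 -> ACC=2 [depth=0]
Event 20 (INT 1): INT 1 arrives: push (MAIN, PC=5), enter IRQ1 at PC=0 (depth now 1) [depth=1]
Event 21 (INT 1): INT 1 arrives: push (IRQ1, PC=0), enter IRQ1 at PC=0 (depth now 2) [depth=2]
Event 22 (EXEC): [IRQ1] PC=0: INC 2 -> ACC=4 [depth=2]
Event 23 (EXEC): [IRQ1] PC=1: DEC 1 -> ACC=3 [depth=2]
Event 24 (EXEC): [IRQ1] PC=2: IRET -> resume IRQ1 at PC=0 (depth now 1) [depth=1]
Event 25 (EXEC): [IRQ1] PC=0: INC 2 -> ACC=5 [depth=1]
Event 26 (EXEC): [IRQ1] PC=1: DEC 1 -> ACC=4 [depth=1]
Event 27 (EXEC): [IRQ1] PC=2: IRET -> resume MAIN at PC=5 (depth now 0) [depth=0]
Event 28 (EXEC): [MAIN] PC=5: NOP [depth=0]
Event 29 (EXEC): [MAIN] PC=6: NOP [depth=0]
Event 30 (EXEC): [MAIN] PC=7: HALT [depth=0]
Max depth observed: 2

Answer: 2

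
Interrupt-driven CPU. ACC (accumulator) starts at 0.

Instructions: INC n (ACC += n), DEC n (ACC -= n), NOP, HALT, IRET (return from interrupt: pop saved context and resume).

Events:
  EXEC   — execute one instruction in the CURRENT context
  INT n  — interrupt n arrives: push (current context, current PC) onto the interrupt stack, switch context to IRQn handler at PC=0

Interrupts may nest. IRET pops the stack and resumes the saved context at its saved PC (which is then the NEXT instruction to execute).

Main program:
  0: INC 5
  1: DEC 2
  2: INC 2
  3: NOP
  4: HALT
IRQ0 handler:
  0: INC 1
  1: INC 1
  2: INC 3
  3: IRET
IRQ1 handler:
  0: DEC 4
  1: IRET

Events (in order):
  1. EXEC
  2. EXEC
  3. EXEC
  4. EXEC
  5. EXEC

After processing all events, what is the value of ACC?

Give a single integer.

Event 1 (EXEC): [MAIN] PC=0: INC 5 -> ACC=5
Event 2 (EXEC): [MAIN] PC=1: DEC 2 -> ACC=3
Event 3 (EXEC): [MAIN] PC=2: INC 2 -> ACC=5
Event 4 (EXEC): [MAIN] PC=3: NOP
Event 5 (EXEC): [MAIN] PC=4: HALT

Answer: 5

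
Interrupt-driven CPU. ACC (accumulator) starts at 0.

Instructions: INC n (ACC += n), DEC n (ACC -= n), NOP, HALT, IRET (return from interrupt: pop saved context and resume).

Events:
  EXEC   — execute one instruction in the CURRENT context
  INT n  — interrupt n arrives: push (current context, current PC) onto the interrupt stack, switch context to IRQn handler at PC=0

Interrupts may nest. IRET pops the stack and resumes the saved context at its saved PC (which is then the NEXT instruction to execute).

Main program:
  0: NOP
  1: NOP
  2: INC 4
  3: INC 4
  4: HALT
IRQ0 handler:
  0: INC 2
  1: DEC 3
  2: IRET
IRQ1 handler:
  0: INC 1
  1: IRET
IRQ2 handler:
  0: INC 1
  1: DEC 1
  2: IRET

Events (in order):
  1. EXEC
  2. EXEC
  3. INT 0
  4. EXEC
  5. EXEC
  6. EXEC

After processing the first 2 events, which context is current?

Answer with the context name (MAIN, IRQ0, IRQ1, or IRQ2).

Answer: MAIN

Derivation:
Event 1 (EXEC): [MAIN] PC=0: NOP
Event 2 (EXEC): [MAIN] PC=1: NOP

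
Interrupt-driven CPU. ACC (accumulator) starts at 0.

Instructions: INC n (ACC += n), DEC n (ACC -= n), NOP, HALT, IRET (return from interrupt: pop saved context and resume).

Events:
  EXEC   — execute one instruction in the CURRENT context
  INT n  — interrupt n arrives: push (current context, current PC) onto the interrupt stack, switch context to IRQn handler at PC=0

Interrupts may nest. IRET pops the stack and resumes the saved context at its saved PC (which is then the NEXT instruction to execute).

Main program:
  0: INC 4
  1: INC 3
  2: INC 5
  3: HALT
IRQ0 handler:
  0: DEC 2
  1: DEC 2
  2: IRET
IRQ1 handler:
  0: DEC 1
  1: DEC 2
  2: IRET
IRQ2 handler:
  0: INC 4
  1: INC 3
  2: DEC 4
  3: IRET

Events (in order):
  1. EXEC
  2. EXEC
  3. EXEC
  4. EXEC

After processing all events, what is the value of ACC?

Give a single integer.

Event 1 (EXEC): [MAIN] PC=0: INC 4 -> ACC=4
Event 2 (EXEC): [MAIN] PC=1: INC 3 -> ACC=7
Event 3 (EXEC): [MAIN] PC=2: INC 5 -> ACC=12
Event 4 (EXEC): [MAIN] PC=3: HALT

Answer: 12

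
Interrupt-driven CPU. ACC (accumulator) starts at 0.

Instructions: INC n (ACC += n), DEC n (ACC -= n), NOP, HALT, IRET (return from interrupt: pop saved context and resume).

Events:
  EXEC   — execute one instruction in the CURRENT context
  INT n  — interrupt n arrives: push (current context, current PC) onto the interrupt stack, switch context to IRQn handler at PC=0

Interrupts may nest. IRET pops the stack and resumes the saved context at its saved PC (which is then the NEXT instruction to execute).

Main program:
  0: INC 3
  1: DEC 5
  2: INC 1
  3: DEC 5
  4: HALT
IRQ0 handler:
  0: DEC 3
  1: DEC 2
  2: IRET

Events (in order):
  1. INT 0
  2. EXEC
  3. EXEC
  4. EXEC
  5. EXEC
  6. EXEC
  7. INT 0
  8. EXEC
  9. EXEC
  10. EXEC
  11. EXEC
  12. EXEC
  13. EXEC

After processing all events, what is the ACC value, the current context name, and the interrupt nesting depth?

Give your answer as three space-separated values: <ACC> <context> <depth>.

Answer: -16 MAIN 0

Derivation:
Event 1 (INT 0): INT 0 arrives: push (MAIN, PC=0), enter IRQ0 at PC=0 (depth now 1)
Event 2 (EXEC): [IRQ0] PC=0: DEC 3 -> ACC=-3
Event 3 (EXEC): [IRQ0] PC=1: DEC 2 -> ACC=-5
Event 4 (EXEC): [IRQ0] PC=2: IRET -> resume MAIN at PC=0 (depth now 0)
Event 5 (EXEC): [MAIN] PC=0: INC 3 -> ACC=-2
Event 6 (EXEC): [MAIN] PC=1: DEC 5 -> ACC=-7
Event 7 (INT 0): INT 0 arrives: push (MAIN, PC=2), enter IRQ0 at PC=0 (depth now 1)
Event 8 (EXEC): [IRQ0] PC=0: DEC 3 -> ACC=-10
Event 9 (EXEC): [IRQ0] PC=1: DEC 2 -> ACC=-12
Event 10 (EXEC): [IRQ0] PC=2: IRET -> resume MAIN at PC=2 (depth now 0)
Event 11 (EXEC): [MAIN] PC=2: INC 1 -> ACC=-11
Event 12 (EXEC): [MAIN] PC=3: DEC 5 -> ACC=-16
Event 13 (EXEC): [MAIN] PC=4: HALT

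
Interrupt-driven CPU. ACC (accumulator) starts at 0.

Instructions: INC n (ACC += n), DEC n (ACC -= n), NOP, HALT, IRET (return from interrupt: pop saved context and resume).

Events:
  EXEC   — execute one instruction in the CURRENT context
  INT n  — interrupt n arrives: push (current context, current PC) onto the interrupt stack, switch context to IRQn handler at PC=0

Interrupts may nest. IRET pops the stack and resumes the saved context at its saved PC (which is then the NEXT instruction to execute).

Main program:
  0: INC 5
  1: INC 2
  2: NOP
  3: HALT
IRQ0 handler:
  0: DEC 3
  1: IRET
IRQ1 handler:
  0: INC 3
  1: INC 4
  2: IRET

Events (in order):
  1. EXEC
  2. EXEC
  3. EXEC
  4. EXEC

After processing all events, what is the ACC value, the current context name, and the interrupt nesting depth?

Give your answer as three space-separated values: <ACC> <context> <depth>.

Event 1 (EXEC): [MAIN] PC=0: INC 5 -> ACC=5
Event 2 (EXEC): [MAIN] PC=1: INC 2 -> ACC=7
Event 3 (EXEC): [MAIN] PC=2: NOP
Event 4 (EXEC): [MAIN] PC=3: HALT

Answer: 7 MAIN 0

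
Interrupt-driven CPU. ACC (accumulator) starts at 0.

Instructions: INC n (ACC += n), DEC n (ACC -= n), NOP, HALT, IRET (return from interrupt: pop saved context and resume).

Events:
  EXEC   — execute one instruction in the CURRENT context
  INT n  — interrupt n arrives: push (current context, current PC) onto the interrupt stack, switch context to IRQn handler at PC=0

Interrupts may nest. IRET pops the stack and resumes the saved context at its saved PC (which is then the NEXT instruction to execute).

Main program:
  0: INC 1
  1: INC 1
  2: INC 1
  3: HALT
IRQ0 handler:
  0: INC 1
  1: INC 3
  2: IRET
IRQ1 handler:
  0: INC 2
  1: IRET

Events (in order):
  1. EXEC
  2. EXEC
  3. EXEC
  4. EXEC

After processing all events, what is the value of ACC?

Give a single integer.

Event 1 (EXEC): [MAIN] PC=0: INC 1 -> ACC=1
Event 2 (EXEC): [MAIN] PC=1: INC 1 -> ACC=2
Event 3 (EXEC): [MAIN] PC=2: INC 1 -> ACC=3
Event 4 (EXEC): [MAIN] PC=3: HALT

Answer: 3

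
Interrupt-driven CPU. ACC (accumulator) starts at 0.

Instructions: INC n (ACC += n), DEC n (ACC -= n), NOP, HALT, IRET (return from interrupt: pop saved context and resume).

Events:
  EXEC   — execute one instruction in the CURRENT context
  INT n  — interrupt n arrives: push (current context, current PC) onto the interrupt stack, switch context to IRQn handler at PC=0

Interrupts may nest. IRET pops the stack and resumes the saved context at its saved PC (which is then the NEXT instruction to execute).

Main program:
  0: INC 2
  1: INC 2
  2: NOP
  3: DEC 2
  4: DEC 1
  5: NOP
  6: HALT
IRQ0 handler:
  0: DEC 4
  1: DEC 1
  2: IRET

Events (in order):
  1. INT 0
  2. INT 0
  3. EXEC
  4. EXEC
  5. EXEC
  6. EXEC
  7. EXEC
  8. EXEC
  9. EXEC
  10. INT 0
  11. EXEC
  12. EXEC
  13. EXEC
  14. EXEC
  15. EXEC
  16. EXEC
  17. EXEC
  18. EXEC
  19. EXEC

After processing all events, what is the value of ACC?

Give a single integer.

Event 1 (INT 0): INT 0 arrives: push (MAIN, PC=0), enter IRQ0 at PC=0 (depth now 1)
Event 2 (INT 0): INT 0 arrives: push (IRQ0, PC=0), enter IRQ0 at PC=0 (depth now 2)
Event 3 (EXEC): [IRQ0] PC=0: DEC 4 -> ACC=-4
Event 4 (EXEC): [IRQ0] PC=1: DEC 1 -> ACC=-5
Event 5 (EXEC): [IRQ0] PC=2: IRET -> resume IRQ0 at PC=0 (depth now 1)
Event 6 (EXEC): [IRQ0] PC=0: DEC 4 -> ACC=-9
Event 7 (EXEC): [IRQ0] PC=1: DEC 1 -> ACC=-10
Event 8 (EXEC): [IRQ0] PC=2: IRET -> resume MAIN at PC=0 (depth now 0)
Event 9 (EXEC): [MAIN] PC=0: INC 2 -> ACC=-8
Event 10 (INT 0): INT 0 arrives: push (MAIN, PC=1), enter IRQ0 at PC=0 (depth now 1)
Event 11 (EXEC): [IRQ0] PC=0: DEC 4 -> ACC=-12
Event 12 (EXEC): [IRQ0] PC=1: DEC 1 -> ACC=-13
Event 13 (EXEC): [IRQ0] PC=2: IRET -> resume MAIN at PC=1 (depth now 0)
Event 14 (EXEC): [MAIN] PC=1: INC 2 -> ACC=-11
Event 15 (EXEC): [MAIN] PC=2: NOP
Event 16 (EXEC): [MAIN] PC=3: DEC 2 -> ACC=-13
Event 17 (EXEC): [MAIN] PC=4: DEC 1 -> ACC=-14
Event 18 (EXEC): [MAIN] PC=5: NOP
Event 19 (EXEC): [MAIN] PC=6: HALT

Answer: -14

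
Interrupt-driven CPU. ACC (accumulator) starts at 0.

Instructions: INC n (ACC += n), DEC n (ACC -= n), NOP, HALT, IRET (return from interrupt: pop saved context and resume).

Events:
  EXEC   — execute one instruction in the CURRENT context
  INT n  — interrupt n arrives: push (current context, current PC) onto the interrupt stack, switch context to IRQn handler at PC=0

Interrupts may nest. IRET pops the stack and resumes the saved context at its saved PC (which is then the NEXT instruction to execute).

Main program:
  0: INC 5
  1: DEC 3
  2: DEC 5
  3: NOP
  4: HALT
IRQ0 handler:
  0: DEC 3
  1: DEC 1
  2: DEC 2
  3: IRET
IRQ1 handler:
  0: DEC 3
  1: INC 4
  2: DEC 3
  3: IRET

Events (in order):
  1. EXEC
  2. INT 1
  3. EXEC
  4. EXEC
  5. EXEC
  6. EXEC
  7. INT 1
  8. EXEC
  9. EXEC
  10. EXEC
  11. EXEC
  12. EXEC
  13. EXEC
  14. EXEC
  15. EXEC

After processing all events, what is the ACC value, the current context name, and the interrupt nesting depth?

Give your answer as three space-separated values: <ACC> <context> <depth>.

Answer: -7 MAIN 0

Derivation:
Event 1 (EXEC): [MAIN] PC=0: INC 5 -> ACC=5
Event 2 (INT 1): INT 1 arrives: push (MAIN, PC=1), enter IRQ1 at PC=0 (depth now 1)
Event 3 (EXEC): [IRQ1] PC=0: DEC 3 -> ACC=2
Event 4 (EXEC): [IRQ1] PC=1: INC 4 -> ACC=6
Event 5 (EXEC): [IRQ1] PC=2: DEC 3 -> ACC=3
Event 6 (EXEC): [IRQ1] PC=3: IRET -> resume MAIN at PC=1 (depth now 0)
Event 7 (INT 1): INT 1 arrives: push (MAIN, PC=1), enter IRQ1 at PC=0 (depth now 1)
Event 8 (EXEC): [IRQ1] PC=0: DEC 3 -> ACC=0
Event 9 (EXEC): [IRQ1] PC=1: INC 4 -> ACC=4
Event 10 (EXEC): [IRQ1] PC=2: DEC 3 -> ACC=1
Event 11 (EXEC): [IRQ1] PC=3: IRET -> resume MAIN at PC=1 (depth now 0)
Event 12 (EXEC): [MAIN] PC=1: DEC 3 -> ACC=-2
Event 13 (EXEC): [MAIN] PC=2: DEC 5 -> ACC=-7
Event 14 (EXEC): [MAIN] PC=3: NOP
Event 15 (EXEC): [MAIN] PC=4: HALT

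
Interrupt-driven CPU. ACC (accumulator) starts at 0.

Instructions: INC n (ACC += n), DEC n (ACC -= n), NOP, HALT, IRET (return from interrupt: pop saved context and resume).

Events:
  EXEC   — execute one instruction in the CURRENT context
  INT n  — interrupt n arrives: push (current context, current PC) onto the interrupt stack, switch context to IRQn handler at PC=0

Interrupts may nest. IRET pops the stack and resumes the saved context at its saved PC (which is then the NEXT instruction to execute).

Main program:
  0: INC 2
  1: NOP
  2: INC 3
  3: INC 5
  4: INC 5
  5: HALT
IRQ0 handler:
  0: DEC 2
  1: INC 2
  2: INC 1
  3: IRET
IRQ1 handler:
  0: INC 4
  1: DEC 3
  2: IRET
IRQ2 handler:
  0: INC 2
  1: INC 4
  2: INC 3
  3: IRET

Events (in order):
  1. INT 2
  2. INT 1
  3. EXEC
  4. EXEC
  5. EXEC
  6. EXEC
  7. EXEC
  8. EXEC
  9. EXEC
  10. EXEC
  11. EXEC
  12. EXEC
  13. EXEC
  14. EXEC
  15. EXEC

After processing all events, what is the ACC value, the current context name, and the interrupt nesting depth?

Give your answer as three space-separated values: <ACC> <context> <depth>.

Event 1 (INT 2): INT 2 arrives: push (MAIN, PC=0), enter IRQ2 at PC=0 (depth now 1)
Event 2 (INT 1): INT 1 arrives: push (IRQ2, PC=0), enter IRQ1 at PC=0 (depth now 2)
Event 3 (EXEC): [IRQ1] PC=0: INC 4 -> ACC=4
Event 4 (EXEC): [IRQ1] PC=1: DEC 3 -> ACC=1
Event 5 (EXEC): [IRQ1] PC=2: IRET -> resume IRQ2 at PC=0 (depth now 1)
Event 6 (EXEC): [IRQ2] PC=0: INC 2 -> ACC=3
Event 7 (EXEC): [IRQ2] PC=1: INC 4 -> ACC=7
Event 8 (EXEC): [IRQ2] PC=2: INC 3 -> ACC=10
Event 9 (EXEC): [IRQ2] PC=3: IRET -> resume MAIN at PC=0 (depth now 0)
Event 10 (EXEC): [MAIN] PC=0: INC 2 -> ACC=12
Event 11 (EXEC): [MAIN] PC=1: NOP
Event 12 (EXEC): [MAIN] PC=2: INC 3 -> ACC=15
Event 13 (EXEC): [MAIN] PC=3: INC 5 -> ACC=20
Event 14 (EXEC): [MAIN] PC=4: INC 5 -> ACC=25
Event 15 (EXEC): [MAIN] PC=5: HALT

Answer: 25 MAIN 0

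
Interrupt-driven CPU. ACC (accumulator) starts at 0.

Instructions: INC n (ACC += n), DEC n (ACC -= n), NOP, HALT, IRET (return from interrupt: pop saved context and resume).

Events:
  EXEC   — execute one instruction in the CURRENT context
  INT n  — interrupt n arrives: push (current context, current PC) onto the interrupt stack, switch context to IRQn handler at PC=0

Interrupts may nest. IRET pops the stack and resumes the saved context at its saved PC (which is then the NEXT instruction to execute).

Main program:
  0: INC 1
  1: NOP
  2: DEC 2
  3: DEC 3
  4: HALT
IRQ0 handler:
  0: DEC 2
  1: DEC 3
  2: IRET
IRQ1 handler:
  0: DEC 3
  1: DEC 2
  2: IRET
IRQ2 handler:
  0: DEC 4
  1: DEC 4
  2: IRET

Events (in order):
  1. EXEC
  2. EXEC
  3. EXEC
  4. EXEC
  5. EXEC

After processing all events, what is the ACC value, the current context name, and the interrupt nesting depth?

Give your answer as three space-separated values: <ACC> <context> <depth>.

Event 1 (EXEC): [MAIN] PC=0: INC 1 -> ACC=1
Event 2 (EXEC): [MAIN] PC=1: NOP
Event 3 (EXEC): [MAIN] PC=2: DEC 2 -> ACC=-1
Event 4 (EXEC): [MAIN] PC=3: DEC 3 -> ACC=-4
Event 5 (EXEC): [MAIN] PC=4: HALT

Answer: -4 MAIN 0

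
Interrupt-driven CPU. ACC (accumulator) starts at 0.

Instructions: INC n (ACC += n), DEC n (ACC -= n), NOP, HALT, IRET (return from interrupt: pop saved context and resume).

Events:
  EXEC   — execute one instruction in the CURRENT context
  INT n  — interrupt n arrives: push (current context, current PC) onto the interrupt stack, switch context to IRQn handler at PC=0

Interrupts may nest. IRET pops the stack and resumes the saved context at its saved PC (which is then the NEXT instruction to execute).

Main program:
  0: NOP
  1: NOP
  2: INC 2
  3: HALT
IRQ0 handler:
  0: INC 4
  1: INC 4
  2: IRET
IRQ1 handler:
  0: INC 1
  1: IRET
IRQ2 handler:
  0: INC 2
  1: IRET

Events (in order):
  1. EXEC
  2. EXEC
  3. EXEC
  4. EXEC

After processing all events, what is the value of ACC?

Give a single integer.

Answer: 2

Derivation:
Event 1 (EXEC): [MAIN] PC=0: NOP
Event 2 (EXEC): [MAIN] PC=1: NOP
Event 3 (EXEC): [MAIN] PC=2: INC 2 -> ACC=2
Event 4 (EXEC): [MAIN] PC=3: HALT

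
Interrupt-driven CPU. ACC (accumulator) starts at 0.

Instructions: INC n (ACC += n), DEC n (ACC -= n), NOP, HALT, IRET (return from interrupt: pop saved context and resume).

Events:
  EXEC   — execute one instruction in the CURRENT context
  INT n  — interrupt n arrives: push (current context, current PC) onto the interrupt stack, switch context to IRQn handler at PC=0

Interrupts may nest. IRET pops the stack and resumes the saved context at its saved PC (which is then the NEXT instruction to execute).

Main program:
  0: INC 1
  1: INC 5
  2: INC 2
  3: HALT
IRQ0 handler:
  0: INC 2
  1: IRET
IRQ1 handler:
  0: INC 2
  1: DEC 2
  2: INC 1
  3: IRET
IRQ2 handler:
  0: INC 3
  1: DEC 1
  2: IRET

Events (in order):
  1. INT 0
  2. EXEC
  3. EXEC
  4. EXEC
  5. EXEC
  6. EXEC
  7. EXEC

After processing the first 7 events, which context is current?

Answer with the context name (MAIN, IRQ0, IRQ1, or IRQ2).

Event 1 (INT 0): INT 0 arrives: push (MAIN, PC=0), enter IRQ0 at PC=0 (depth now 1)
Event 2 (EXEC): [IRQ0] PC=0: INC 2 -> ACC=2
Event 3 (EXEC): [IRQ0] PC=1: IRET -> resume MAIN at PC=0 (depth now 0)
Event 4 (EXEC): [MAIN] PC=0: INC 1 -> ACC=3
Event 5 (EXEC): [MAIN] PC=1: INC 5 -> ACC=8
Event 6 (EXEC): [MAIN] PC=2: INC 2 -> ACC=10
Event 7 (EXEC): [MAIN] PC=3: HALT

Answer: MAIN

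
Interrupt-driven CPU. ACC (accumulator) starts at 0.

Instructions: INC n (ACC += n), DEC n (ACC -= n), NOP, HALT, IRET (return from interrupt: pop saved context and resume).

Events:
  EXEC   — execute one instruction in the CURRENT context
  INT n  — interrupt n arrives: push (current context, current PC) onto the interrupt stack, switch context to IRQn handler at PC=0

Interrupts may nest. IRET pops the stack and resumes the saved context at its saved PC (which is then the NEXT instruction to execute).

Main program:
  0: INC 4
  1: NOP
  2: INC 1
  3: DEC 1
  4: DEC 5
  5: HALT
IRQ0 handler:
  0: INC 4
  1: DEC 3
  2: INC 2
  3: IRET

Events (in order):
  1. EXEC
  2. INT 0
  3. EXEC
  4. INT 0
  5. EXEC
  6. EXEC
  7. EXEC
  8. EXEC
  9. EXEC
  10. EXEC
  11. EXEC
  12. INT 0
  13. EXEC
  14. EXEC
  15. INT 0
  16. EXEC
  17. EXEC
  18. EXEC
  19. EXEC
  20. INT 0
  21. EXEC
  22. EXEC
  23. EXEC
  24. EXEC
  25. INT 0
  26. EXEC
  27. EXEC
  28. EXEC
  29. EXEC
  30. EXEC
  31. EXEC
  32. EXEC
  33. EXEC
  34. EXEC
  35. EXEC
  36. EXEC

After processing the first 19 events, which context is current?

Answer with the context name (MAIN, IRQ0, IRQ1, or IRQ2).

Event 1 (EXEC): [MAIN] PC=0: INC 4 -> ACC=4
Event 2 (INT 0): INT 0 arrives: push (MAIN, PC=1), enter IRQ0 at PC=0 (depth now 1)
Event 3 (EXEC): [IRQ0] PC=0: INC 4 -> ACC=8
Event 4 (INT 0): INT 0 arrives: push (IRQ0, PC=1), enter IRQ0 at PC=0 (depth now 2)
Event 5 (EXEC): [IRQ0] PC=0: INC 4 -> ACC=12
Event 6 (EXEC): [IRQ0] PC=1: DEC 3 -> ACC=9
Event 7 (EXEC): [IRQ0] PC=2: INC 2 -> ACC=11
Event 8 (EXEC): [IRQ0] PC=3: IRET -> resume IRQ0 at PC=1 (depth now 1)
Event 9 (EXEC): [IRQ0] PC=1: DEC 3 -> ACC=8
Event 10 (EXEC): [IRQ0] PC=2: INC 2 -> ACC=10
Event 11 (EXEC): [IRQ0] PC=3: IRET -> resume MAIN at PC=1 (depth now 0)
Event 12 (INT 0): INT 0 arrives: push (MAIN, PC=1), enter IRQ0 at PC=0 (depth now 1)
Event 13 (EXEC): [IRQ0] PC=0: INC 4 -> ACC=14
Event 14 (EXEC): [IRQ0] PC=1: DEC 3 -> ACC=11
Event 15 (INT 0): INT 0 arrives: push (IRQ0, PC=2), enter IRQ0 at PC=0 (depth now 2)
Event 16 (EXEC): [IRQ0] PC=0: INC 4 -> ACC=15
Event 17 (EXEC): [IRQ0] PC=1: DEC 3 -> ACC=12
Event 18 (EXEC): [IRQ0] PC=2: INC 2 -> ACC=14
Event 19 (EXEC): [IRQ0] PC=3: IRET -> resume IRQ0 at PC=2 (depth now 1)

Answer: IRQ0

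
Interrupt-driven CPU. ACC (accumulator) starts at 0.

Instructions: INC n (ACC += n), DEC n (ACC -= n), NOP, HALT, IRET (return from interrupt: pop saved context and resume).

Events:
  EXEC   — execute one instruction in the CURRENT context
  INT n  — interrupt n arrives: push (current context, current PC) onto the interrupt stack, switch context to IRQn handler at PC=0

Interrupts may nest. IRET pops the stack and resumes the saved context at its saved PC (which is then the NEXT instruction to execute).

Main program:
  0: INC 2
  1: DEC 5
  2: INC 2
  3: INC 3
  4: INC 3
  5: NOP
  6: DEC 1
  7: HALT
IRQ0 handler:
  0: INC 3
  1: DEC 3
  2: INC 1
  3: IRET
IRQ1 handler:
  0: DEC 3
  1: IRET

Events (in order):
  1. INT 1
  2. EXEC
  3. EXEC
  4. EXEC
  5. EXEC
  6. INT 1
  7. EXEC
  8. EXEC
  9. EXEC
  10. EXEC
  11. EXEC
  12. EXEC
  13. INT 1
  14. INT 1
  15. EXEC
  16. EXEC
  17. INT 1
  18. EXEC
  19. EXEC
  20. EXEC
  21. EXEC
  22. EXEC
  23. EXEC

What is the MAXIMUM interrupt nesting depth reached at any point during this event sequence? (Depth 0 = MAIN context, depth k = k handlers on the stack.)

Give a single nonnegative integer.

Event 1 (INT 1): INT 1 arrives: push (MAIN, PC=0), enter IRQ1 at PC=0 (depth now 1) [depth=1]
Event 2 (EXEC): [IRQ1] PC=0: DEC 3 -> ACC=-3 [depth=1]
Event 3 (EXEC): [IRQ1] PC=1: IRET -> resume MAIN at PC=0 (depth now 0) [depth=0]
Event 4 (EXEC): [MAIN] PC=0: INC 2 -> ACC=-1 [depth=0]
Event 5 (EXEC): [MAIN] PC=1: DEC 5 -> ACC=-6 [depth=0]
Event 6 (INT 1): INT 1 arrives: push (MAIN, PC=2), enter IRQ1 at PC=0 (depth now 1) [depth=1]
Event 7 (EXEC): [IRQ1] PC=0: DEC 3 -> ACC=-9 [depth=1]
Event 8 (EXEC): [IRQ1] PC=1: IRET -> resume MAIN at PC=2 (depth now 0) [depth=0]
Event 9 (EXEC): [MAIN] PC=2: INC 2 -> ACC=-7 [depth=0]
Event 10 (EXEC): [MAIN] PC=3: INC 3 -> ACC=-4 [depth=0]
Event 11 (EXEC): [MAIN] PC=4: INC 3 -> ACC=-1 [depth=0]
Event 12 (EXEC): [MAIN] PC=5: NOP [depth=0]
Event 13 (INT 1): INT 1 arrives: push (MAIN, PC=6), enter IRQ1 at PC=0 (depth now 1) [depth=1]
Event 14 (INT 1): INT 1 arrives: push (IRQ1, PC=0), enter IRQ1 at PC=0 (depth now 2) [depth=2]
Event 15 (EXEC): [IRQ1] PC=0: DEC 3 -> ACC=-4 [depth=2]
Event 16 (EXEC): [IRQ1] PC=1: IRET -> resume IRQ1 at PC=0 (depth now 1) [depth=1]
Event 17 (INT 1): INT 1 arrives: push (IRQ1, PC=0), enter IRQ1 at PC=0 (depth now 2) [depth=2]
Event 18 (EXEC): [IRQ1] PC=0: DEC 3 -> ACC=-7 [depth=2]
Event 19 (EXEC): [IRQ1] PC=1: IRET -> resume IRQ1 at PC=0 (depth now 1) [depth=1]
Event 20 (EXEC): [IRQ1] PC=0: DEC 3 -> ACC=-10 [depth=1]
Event 21 (EXEC): [IRQ1] PC=1: IRET -> resume MAIN at PC=6 (depth now 0) [depth=0]
Event 22 (EXEC): [MAIN] PC=6: DEC 1 -> ACC=-11 [depth=0]
Event 23 (EXEC): [MAIN] PC=7: HALT [depth=0]
Max depth observed: 2

Answer: 2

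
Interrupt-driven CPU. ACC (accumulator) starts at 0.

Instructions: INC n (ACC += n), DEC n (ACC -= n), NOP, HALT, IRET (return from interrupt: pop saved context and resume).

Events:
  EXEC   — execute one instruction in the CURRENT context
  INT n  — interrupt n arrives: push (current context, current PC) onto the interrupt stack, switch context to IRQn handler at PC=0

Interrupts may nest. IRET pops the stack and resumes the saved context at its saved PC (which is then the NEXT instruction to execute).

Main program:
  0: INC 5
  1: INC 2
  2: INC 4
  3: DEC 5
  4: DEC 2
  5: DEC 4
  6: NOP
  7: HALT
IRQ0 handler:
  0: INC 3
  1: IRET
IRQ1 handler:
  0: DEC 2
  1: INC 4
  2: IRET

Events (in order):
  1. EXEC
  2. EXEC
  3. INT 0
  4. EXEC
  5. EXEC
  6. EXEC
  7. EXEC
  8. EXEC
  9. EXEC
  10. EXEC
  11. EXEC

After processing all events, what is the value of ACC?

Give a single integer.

Event 1 (EXEC): [MAIN] PC=0: INC 5 -> ACC=5
Event 2 (EXEC): [MAIN] PC=1: INC 2 -> ACC=7
Event 3 (INT 0): INT 0 arrives: push (MAIN, PC=2), enter IRQ0 at PC=0 (depth now 1)
Event 4 (EXEC): [IRQ0] PC=0: INC 3 -> ACC=10
Event 5 (EXEC): [IRQ0] PC=1: IRET -> resume MAIN at PC=2 (depth now 0)
Event 6 (EXEC): [MAIN] PC=2: INC 4 -> ACC=14
Event 7 (EXEC): [MAIN] PC=3: DEC 5 -> ACC=9
Event 8 (EXEC): [MAIN] PC=4: DEC 2 -> ACC=7
Event 9 (EXEC): [MAIN] PC=5: DEC 4 -> ACC=3
Event 10 (EXEC): [MAIN] PC=6: NOP
Event 11 (EXEC): [MAIN] PC=7: HALT

Answer: 3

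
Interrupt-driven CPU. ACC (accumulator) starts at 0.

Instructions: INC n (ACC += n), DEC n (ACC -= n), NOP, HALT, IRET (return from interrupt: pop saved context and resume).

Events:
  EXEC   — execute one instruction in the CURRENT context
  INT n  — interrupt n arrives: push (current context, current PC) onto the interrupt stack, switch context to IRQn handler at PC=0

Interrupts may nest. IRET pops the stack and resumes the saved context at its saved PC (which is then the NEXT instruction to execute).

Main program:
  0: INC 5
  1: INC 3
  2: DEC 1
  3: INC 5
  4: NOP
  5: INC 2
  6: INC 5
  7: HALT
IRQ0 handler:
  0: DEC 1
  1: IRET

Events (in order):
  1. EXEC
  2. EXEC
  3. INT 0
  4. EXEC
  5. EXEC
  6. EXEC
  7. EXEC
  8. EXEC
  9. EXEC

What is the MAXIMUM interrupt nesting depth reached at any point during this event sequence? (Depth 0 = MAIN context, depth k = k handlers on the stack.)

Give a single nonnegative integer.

Event 1 (EXEC): [MAIN] PC=0: INC 5 -> ACC=5 [depth=0]
Event 2 (EXEC): [MAIN] PC=1: INC 3 -> ACC=8 [depth=0]
Event 3 (INT 0): INT 0 arrives: push (MAIN, PC=2), enter IRQ0 at PC=0 (depth now 1) [depth=1]
Event 4 (EXEC): [IRQ0] PC=0: DEC 1 -> ACC=7 [depth=1]
Event 5 (EXEC): [IRQ0] PC=1: IRET -> resume MAIN at PC=2 (depth now 0) [depth=0]
Event 6 (EXEC): [MAIN] PC=2: DEC 1 -> ACC=6 [depth=0]
Event 7 (EXEC): [MAIN] PC=3: INC 5 -> ACC=11 [depth=0]
Event 8 (EXEC): [MAIN] PC=4: NOP [depth=0]
Event 9 (EXEC): [MAIN] PC=5: INC 2 -> ACC=13 [depth=0]
Max depth observed: 1

Answer: 1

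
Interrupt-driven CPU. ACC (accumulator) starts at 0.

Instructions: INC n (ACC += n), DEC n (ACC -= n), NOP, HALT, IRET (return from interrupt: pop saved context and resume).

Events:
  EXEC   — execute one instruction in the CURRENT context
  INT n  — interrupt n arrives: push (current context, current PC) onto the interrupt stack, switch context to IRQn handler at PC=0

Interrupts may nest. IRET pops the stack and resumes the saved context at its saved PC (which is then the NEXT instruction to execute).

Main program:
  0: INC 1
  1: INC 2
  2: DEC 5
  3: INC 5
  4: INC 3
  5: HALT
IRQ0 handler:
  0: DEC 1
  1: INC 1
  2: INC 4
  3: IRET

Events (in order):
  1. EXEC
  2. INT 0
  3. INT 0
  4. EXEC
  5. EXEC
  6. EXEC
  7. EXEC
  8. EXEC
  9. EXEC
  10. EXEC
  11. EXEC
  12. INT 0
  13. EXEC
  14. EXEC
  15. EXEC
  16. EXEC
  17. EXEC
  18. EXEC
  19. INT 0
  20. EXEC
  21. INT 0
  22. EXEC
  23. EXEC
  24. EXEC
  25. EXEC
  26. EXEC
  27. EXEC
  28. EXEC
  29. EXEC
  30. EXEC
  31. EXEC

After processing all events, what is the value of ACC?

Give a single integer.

Event 1 (EXEC): [MAIN] PC=0: INC 1 -> ACC=1
Event 2 (INT 0): INT 0 arrives: push (MAIN, PC=1), enter IRQ0 at PC=0 (depth now 1)
Event 3 (INT 0): INT 0 arrives: push (IRQ0, PC=0), enter IRQ0 at PC=0 (depth now 2)
Event 4 (EXEC): [IRQ0] PC=0: DEC 1 -> ACC=0
Event 5 (EXEC): [IRQ0] PC=1: INC 1 -> ACC=1
Event 6 (EXEC): [IRQ0] PC=2: INC 4 -> ACC=5
Event 7 (EXEC): [IRQ0] PC=3: IRET -> resume IRQ0 at PC=0 (depth now 1)
Event 8 (EXEC): [IRQ0] PC=0: DEC 1 -> ACC=4
Event 9 (EXEC): [IRQ0] PC=1: INC 1 -> ACC=5
Event 10 (EXEC): [IRQ0] PC=2: INC 4 -> ACC=9
Event 11 (EXEC): [IRQ0] PC=3: IRET -> resume MAIN at PC=1 (depth now 0)
Event 12 (INT 0): INT 0 arrives: push (MAIN, PC=1), enter IRQ0 at PC=0 (depth now 1)
Event 13 (EXEC): [IRQ0] PC=0: DEC 1 -> ACC=8
Event 14 (EXEC): [IRQ0] PC=1: INC 1 -> ACC=9
Event 15 (EXEC): [IRQ0] PC=2: INC 4 -> ACC=13
Event 16 (EXEC): [IRQ0] PC=3: IRET -> resume MAIN at PC=1 (depth now 0)
Event 17 (EXEC): [MAIN] PC=1: INC 2 -> ACC=15
Event 18 (EXEC): [MAIN] PC=2: DEC 5 -> ACC=10
Event 19 (INT 0): INT 0 arrives: push (MAIN, PC=3), enter IRQ0 at PC=0 (depth now 1)
Event 20 (EXEC): [IRQ0] PC=0: DEC 1 -> ACC=9
Event 21 (INT 0): INT 0 arrives: push (IRQ0, PC=1), enter IRQ0 at PC=0 (depth now 2)
Event 22 (EXEC): [IRQ0] PC=0: DEC 1 -> ACC=8
Event 23 (EXEC): [IRQ0] PC=1: INC 1 -> ACC=9
Event 24 (EXEC): [IRQ0] PC=2: INC 4 -> ACC=13
Event 25 (EXEC): [IRQ0] PC=3: IRET -> resume IRQ0 at PC=1 (depth now 1)
Event 26 (EXEC): [IRQ0] PC=1: INC 1 -> ACC=14
Event 27 (EXEC): [IRQ0] PC=2: INC 4 -> ACC=18
Event 28 (EXEC): [IRQ0] PC=3: IRET -> resume MAIN at PC=3 (depth now 0)
Event 29 (EXEC): [MAIN] PC=3: INC 5 -> ACC=23
Event 30 (EXEC): [MAIN] PC=4: INC 3 -> ACC=26
Event 31 (EXEC): [MAIN] PC=5: HALT

Answer: 26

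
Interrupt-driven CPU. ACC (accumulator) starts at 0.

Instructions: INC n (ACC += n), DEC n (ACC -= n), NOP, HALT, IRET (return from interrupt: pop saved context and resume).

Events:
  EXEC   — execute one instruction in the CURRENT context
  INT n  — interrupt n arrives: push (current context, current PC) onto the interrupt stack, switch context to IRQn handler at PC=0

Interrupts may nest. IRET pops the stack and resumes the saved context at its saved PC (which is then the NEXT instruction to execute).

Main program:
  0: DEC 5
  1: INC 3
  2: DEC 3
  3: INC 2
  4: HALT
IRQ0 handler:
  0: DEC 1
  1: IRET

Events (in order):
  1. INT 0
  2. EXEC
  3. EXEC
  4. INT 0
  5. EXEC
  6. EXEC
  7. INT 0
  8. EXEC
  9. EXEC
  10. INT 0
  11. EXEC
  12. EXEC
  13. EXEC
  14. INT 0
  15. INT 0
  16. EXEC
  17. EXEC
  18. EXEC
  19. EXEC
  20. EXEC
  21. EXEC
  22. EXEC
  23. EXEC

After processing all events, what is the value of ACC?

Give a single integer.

Answer: -9

Derivation:
Event 1 (INT 0): INT 0 arrives: push (MAIN, PC=0), enter IRQ0 at PC=0 (depth now 1)
Event 2 (EXEC): [IRQ0] PC=0: DEC 1 -> ACC=-1
Event 3 (EXEC): [IRQ0] PC=1: IRET -> resume MAIN at PC=0 (depth now 0)
Event 4 (INT 0): INT 0 arrives: push (MAIN, PC=0), enter IRQ0 at PC=0 (depth now 1)
Event 5 (EXEC): [IRQ0] PC=0: DEC 1 -> ACC=-2
Event 6 (EXEC): [IRQ0] PC=1: IRET -> resume MAIN at PC=0 (depth now 0)
Event 7 (INT 0): INT 0 arrives: push (MAIN, PC=0), enter IRQ0 at PC=0 (depth now 1)
Event 8 (EXEC): [IRQ0] PC=0: DEC 1 -> ACC=-3
Event 9 (EXEC): [IRQ0] PC=1: IRET -> resume MAIN at PC=0 (depth now 0)
Event 10 (INT 0): INT 0 arrives: push (MAIN, PC=0), enter IRQ0 at PC=0 (depth now 1)
Event 11 (EXEC): [IRQ0] PC=0: DEC 1 -> ACC=-4
Event 12 (EXEC): [IRQ0] PC=1: IRET -> resume MAIN at PC=0 (depth now 0)
Event 13 (EXEC): [MAIN] PC=0: DEC 5 -> ACC=-9
Event 14 (INT 0): INT 0 arrives: push (MAIN, PC=1), enter IRQ0 at PC=0 (depth now 1)
Event 15 (INT 0): INT 0 arrives: push (IRQ0, PC=0), enter IRQ0 at PC=0 (depth now 2)
Event 16 (EXEC): [IRQ0] PC=0: DEC 1 -> ACC=-10
Event 17 (EXEC): [IRQ0] PC=1: IRET -> resume IRQ0 at PC=0 (depth now 1)
Event 18 (EXEC): [IRQ0] PC=0: DEC 1 -> ACC=-11
Event 19 (EXEC): [IRQ0] PC=1: IRET -> resume MAIN at PC=1 (depth now 0)
Event 20 (EXEC): [MAIN] PC=1: INC 3 -> ACC=-8
Event 21 (EXEC): [MAIN] PC=2: DEC 3 -> ACC=-11
Event 22 (EXEC): [MAIN] PC=3: INC 2 -> ACC=-9
Event 23 (EXEC): [MAIN] PC=4: HALT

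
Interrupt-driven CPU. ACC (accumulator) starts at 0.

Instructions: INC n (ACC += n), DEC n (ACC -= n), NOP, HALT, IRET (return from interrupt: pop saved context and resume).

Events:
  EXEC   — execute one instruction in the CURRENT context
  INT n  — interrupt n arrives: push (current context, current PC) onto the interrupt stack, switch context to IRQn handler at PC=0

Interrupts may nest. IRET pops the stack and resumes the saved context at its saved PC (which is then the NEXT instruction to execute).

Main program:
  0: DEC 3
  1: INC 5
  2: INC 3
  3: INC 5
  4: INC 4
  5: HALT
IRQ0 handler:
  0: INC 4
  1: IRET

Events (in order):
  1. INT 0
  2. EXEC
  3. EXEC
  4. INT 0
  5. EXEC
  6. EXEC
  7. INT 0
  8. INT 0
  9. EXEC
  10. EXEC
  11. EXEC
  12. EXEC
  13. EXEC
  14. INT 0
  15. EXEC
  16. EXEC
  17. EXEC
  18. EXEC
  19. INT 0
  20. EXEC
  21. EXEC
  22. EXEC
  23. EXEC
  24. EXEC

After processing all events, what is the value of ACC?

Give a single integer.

Answer: 38

Derivation:
Event 1 (INT 0): INT 0 arrives: push (MAIN, PC=0), enter IRQ0 at PC=0 (depth now 1)
Event 2 (EXEC): [IRQ0] PC=0: INC 4 -> ACC=4
Event 3 (EXEC): [IRQ0] PC=1: IRET -> resume MAIN at PC=0 (depth now 0)
Event 4 (INT 0): INT 0 arrives: push (MAIN, PC=0), enter IRQ0 at PC=0 (depth now 1)
Event 5 (EXEC): [IRQ0] PC=0: INC 4 -> ACC=8
Event 6 (EXEC): [IRQ0] PC=1: IRET -> resume MAIN at PC=0 (depth now 0)
Event 7 (INT 0): INT 0 arrives: push (MAIN, PC=0), enter IRQ0 at PC=0 (depth now 1)
Event 8 (INT 0): INT 0 arrives: push (IRQ0, PC=0), enter IRQ0 at PC=0 (depth now 2)
Event 9 (EXEC): [IRQ0] PC=0: INC 4 -> ACC=12
Event 10 (EXEC): [IRQ0] PC=1: IRET -> resume IRQ0 at PC=0 (depth now 1)
Event 11 (EXEC): [IRQ0] PC=0: INC 4 -> ACC=16
Event 12 (EXEC): [IRQ0] PC=1: IRET -> resume MAIN at PC=0 (depth now 0)
Event 13 (EXEC): [MAIN] PC=0: DEC 3 -> ACC=13
Event 14 (INT 0): INT 0 arrives: push (MAIN, PC=1), enter IRQ0 at PC=0 (depth now 1)
Event 15 (EXEC): [IRQ0] PC=0: INC 4 -> ACC=17
Event 16 (EXEC): [IRQ0] PC=1: IRET -> resume MAIN at PC=1 (depth now 0)
Event 17 (EXEC): [MAIN] PC=1: INC 5 -> ACC=22
Event 18 (EXEC): [MAIN] PC=2: INC 3 -> ACC=25
Event 19 (INT 0): INT 0 arrives: push (MAIN, PC=3), enter IRQ0 at PC=0 (depth now 1)
Event 20 (EXEC): [IRQ0] PC=0: INC 4 -> ACC=29
Event 21 (EXEC): [IRQ0] PC=1: IRET -> resume MAIN at PC=3 (depth now 0)
Event 22 (EXEC): [MAIN] PC=3: INC 5 -> ACC=34
Event 23 (EXEC): [MAIN] PC=4: INC 4 -> ACC=38
Event 24 (EXEC): [MAIN] PC=5: HALT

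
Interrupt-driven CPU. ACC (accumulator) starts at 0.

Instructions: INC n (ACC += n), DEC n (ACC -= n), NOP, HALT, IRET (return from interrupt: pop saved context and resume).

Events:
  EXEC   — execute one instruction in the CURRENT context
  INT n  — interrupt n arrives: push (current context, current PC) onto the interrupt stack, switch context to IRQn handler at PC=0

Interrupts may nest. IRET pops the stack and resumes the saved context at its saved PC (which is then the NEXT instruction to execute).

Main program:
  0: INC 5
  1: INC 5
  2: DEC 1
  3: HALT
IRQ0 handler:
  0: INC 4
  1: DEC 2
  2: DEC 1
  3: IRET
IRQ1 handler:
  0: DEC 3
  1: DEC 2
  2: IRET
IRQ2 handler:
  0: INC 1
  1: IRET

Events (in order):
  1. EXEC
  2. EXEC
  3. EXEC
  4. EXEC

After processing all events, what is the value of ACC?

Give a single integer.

Event 1 (EXEC): [MAIN] PC=0: INC 5 -> ACC=5
Event 2 (EXEC): [MAIN] PC=1: INC 5 -> ACC=10
Event 3 (EXEC): [MAIN] PC=2: DEC 1 -> ACC=9
Event 4 (EXEC): [MAIN] PC=3: HALT

Answer: 9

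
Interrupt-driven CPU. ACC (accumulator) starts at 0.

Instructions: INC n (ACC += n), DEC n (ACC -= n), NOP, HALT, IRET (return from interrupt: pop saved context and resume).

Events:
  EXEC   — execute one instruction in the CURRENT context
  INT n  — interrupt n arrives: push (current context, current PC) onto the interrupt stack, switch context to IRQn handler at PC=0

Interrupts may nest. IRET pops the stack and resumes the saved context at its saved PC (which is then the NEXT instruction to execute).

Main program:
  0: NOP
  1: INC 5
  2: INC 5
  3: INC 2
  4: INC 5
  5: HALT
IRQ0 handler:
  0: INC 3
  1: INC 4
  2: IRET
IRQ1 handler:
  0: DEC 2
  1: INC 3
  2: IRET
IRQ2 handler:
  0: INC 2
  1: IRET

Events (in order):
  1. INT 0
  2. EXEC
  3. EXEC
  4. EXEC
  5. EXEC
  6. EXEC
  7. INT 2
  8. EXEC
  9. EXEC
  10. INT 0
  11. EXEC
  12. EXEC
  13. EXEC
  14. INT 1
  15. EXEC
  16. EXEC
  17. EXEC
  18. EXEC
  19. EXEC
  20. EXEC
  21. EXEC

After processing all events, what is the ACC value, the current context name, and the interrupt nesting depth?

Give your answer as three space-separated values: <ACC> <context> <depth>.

Answer: 34 MAIN 0

Derivation:
Event 1 (INT 0): INT 0 arrives: push (MAIN, PC=0), enter IRQ0 at PC=0 (depth now 1)
Event 2 (EXEC): [IRQ0] PC=0: INC 3 -> ACC=3
Event 3 (EXEC): [IRQ0] PC=1: INC 4 -> ACC=7
Event 4 (EXEC): [IRQ0] PC=2: IRET -> resume MAIN at PC=0 (depth now 0)
Event 5 (EXEC): [MAIN] PC=0: NOP
Event 6 (EXEC): [MAIN] PC=1: INC 5 -> ACC=12
Event 7 (INT 2): INT 2 arrives: push (MAIN, PC=2), enter IRQ2 at PC=0 (depth now 1)
Event 8 (EXEC): [IRQ2] PC=0: INC 2 -> ACC=14
Event 9 (EXEC): [IRQ2] PC=1: IRET -> resume MAIN at PC=2 (depth now 0)
Event 10 (INT 0): INT 0 arrives: push (MAIN, PC=2), enter IRQ0 at PC=0 (depth now 1)
Event 11 (EXEC): [IRQ0] PC=0: INC 3 -> ACC=17
Event 12 (EXEC): [IRQ0] PC=1: INC 4 -> ACC=21
Event 13 (EXEC): [IRQ0] PC=2: IRET -> resume MAIN at PC=2 (depth now 0)
Event 14 (INT 1): INT 1 arrives: push (MAIN, PC=2), enter IRQ1 at PC=0 (depth now 1)
Event 15 (EXEC): [IRQ1] PC=0: DEC 2 -> ACC=19
Event 16 (EXEC): [IRQ1] PC=1: INC 3 -> ACC=22
Event 17 (EXEC): [IRQ1] PC=2: IRET -> resume MAIN at PC=2 (depth now 0)
Event 18 (EXEC): [MAIN] PC=2: INC 5 -> ACC=27
Event 19 (EXEC): [MAIN] PC=3: INC 2 -> ACC=29
Event 20 (EXEC): [MAIN] PC=4: INC 5 -> ACC=34
Event 21 (EXEC): [MAIN] PC=5: HALT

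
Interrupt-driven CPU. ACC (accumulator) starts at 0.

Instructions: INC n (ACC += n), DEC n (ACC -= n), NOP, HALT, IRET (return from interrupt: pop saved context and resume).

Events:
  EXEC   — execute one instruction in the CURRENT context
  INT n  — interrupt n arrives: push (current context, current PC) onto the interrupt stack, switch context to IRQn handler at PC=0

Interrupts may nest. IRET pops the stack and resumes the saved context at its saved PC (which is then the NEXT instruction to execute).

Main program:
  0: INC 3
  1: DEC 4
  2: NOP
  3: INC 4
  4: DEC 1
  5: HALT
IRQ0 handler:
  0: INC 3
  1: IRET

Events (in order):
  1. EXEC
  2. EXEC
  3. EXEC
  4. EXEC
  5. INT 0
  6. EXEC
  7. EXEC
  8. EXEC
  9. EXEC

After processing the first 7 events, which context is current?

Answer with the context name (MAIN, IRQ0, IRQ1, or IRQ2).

Answer: MAIN

Derivation:
Event 1 (EXEC): [MAIN] PC=0: INC 3 -> ACC=3
Event 2 (EXEC): [MAIN] PC=1: DEC 4 -> ACC=-1
Event 3 (EXEC): [MAIN] PC=2: NOP
Event 4 (EXEC): [MAIN] PC=3: INC 4 -> ACC=3
Event 5 (INT 0): INT 0 arrives: push (MAIN, PC=4), enter IRQ0 at PC=0 (depth now 1)
Event 6 (EXEC): [IRQ0] PC=0: INC 3 -> ACC=6
Event 7 (EXEC): [IRQ0] PC=1: IRET -> resume MAIN at PC=4 (depth now 0)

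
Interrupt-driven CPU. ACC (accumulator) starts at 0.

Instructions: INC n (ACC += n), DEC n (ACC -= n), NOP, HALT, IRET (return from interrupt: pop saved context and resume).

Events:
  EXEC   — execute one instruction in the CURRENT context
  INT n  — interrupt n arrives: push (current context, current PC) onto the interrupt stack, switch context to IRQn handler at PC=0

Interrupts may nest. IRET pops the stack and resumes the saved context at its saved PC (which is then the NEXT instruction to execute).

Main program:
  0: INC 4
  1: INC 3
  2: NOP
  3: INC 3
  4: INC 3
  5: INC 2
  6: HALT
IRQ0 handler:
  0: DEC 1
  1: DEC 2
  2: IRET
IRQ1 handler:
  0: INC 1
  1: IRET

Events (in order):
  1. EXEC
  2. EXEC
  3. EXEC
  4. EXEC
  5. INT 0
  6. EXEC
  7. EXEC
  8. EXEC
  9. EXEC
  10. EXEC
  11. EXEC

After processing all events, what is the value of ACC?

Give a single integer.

Event 1 (EXEC): [MAIN] PC=0: INC 4 -> ACC=4
Event 2 (EXEC): [MAIN] PC=1: INC 3 -> ACC=7
Event 3 (EXEC): [MAIN] PC=2: NOP
Event 4 (EXEC): [MAIN] PC=3: INC 3 -> ACC=10
Event 5 (INT 0): INT 0 arrives: push (MAIN, PC=4), enter IRQ0 at PC=0 (depth now 1)
Event 6 (EXEC): [IRQ0] PC=0: DEC 1 -> ACC=9
Event 7 (EXEC): [IRQ0] PC=1: DEC 2 -> ACC=7
Event 8 (EXEC): [IRQ0] PC=2: IRET -> resume MAIN at PC=4 (depth now 0)
Event 9 (EXEC): [MAIN] PC=4: INC 3 -> ACC=10
Event 10 (EXEC): [MAIN] PC=5: INC 2 -> ACC=12
Event 11 (EXEC): [MAIN] PC=6: HALT

Answer: 12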